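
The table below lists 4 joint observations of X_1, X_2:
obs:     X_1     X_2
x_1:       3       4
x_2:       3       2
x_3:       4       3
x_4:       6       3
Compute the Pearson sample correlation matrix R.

Step 1 — column means:
  mean(X_1) = (3 + 3 + 4 + 6) / 4 = 16/4 = 4
  mean(X_2) = (4 + 2 + 3 + 3) / 4 = 12/4 = 3

Step 2 — sample variances and covariances s[i,j] = (1/(n-1)) · Σ_k (x_{k,i} - mean_i) · (x_{k,j} - mean_j), with n-1 = 3:
  s[X_1,X_1] = ((-1)·(-1) + (-1)·(-1) + (0)·(0) + (2)·(2)) / 3 = 6/3 = 2
  s[X_1,X_2] = ((-1)·(1) + (-1)·(-1) + (0)·(0) + (2)·(0)) / 3 = 0/3 = 0
  s[X_2,X_2] = ((1)·(1) + (-1)·(-1) + (0)·(0) + (0)·(0)) / 3 = 2/3 = 0.6667
  Sample standard deviations s_i = √(s[i,i]):
  s(X_1) = √(2) = 1.4142
  s(X_2) = √(0.6667) = 0.8165

Step 3 — r_{ij} = s_{ij} / (s_i · s_j):
  r[X_1,X_1] = 1 (diagonal).
  r[X_1,X_2] = 0 / (1.4142 · 0.8165) = 0 / 1.1547 = 0
  r[X_2,X_2] = 1 (diagonal).

R is symmetric with unit diagonal. Assembling:

R = [[1, 0],
 [0, 1]]


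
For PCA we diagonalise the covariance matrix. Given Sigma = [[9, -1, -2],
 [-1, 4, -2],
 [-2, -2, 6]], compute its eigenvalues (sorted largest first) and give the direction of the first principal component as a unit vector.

Step 1 — characteristic polynomial p(λ) = det(λI - Sigma) = λ³ - tr·λ² + c_1·λ - det, where tr = trace, c_1 = sum of the principal 2×2 minors, det = det(Sigma):
  tr = 9 + 4 + 6 = 19,
  c_1 = (9·4 - (-1)²) + (9·6 - (-2)²) + (4·6 - (-2)²) = 35 + 50 + 20 = 105,
  det = 9·(4·6 - (-2)²) - (-1)·((-1)·6 - (-2)·(-2)) + (-2)·((-1)·(-2) - 4·(-2)) = 9·(20) - (-1)·(-10) + (-2)·(10) = 150.
  So p(λ) = λ³ - 19λ² + 105λ - 150.
Step 2 — look for an integer root (rational root theorem: any rational root is an integer divisor of 150). Testing λ = 10:
  p(10) = 1000 - 1900 + 1050 - 150 = 0  ✓
  Dividing out (λ - 10): p(λ) = (λ - 10)(λ² - 9λ + 15).
Step 3 — remaining eigenvalues from the quadratic λ² - 9λ + 15 = 0:
  Δ = 9² - 4·15 = 81 - 60 = 21,  λ = (9 ± √21)/2 = (9 ± 4.5826)/2 ≈ 6.7913 or 2.2087.
  Sorted: λ_1 = 10,  λ_2 = 6.7913,  λ_3 = 2.2087  (check: sum = 19 = tr ✓).

Step 4 — unit eigenvector for λ_1 = 10: v spans the null space of (Sigma - λ_1 I), whose rows are
  r_1 = (-1, -1, -2),  r_2 = (-1, -6, -2),  r_3 = (-2, -2, -4).
  v is orthogonal to every row, so take v ∝ r_1 × r_2 = ((-1)·(-2) - (-2)·(-6), (-2)·(-1) - (-1)·(-2), (-1)·(-6) - (-1)·(-1)) = (-10, 0, 5).
  Rescale (divide by 5; multiply by -1 so the first nonzero entry is positive): u = (2, 0, -1).
  ||u|| = √((2)² + (0)² + (-1)²) = √(5) ≈ 2.2361,  v_1 = u/||u|| ≈ (0.8944, 0, -0.4472) (||v_1|| = 1).

λ_1 = 10,  λ_2 = 6.7913,  λ_3 = 2.2087;  v_1 ≈ (0.8944, 0, -0.4472)


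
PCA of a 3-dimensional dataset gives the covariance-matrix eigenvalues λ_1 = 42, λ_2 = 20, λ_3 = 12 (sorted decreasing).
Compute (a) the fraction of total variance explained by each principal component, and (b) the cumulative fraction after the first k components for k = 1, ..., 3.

Step 1 — total variance = trace(Sigma) = Σ λ_i = 42 + 20 + 12 = 74.

Step 2 — fraction explained by component i = λ_i / Σ λ:
  PC1: 42/74 = 0.5676
  PC2: 20/74 = 0.2703
  PC3: 12/74 = 0.1622

Step 3 — cumulative fraction after k components = (λ_1 + ... + λ_k) / Σ λ:
  k = 1: 42/74 = 0.5676
  k = 2: (42 + 20)/74 = 62/74 = 0.8378
  k = 3: (42 + 20 + 12)/74 = 74/74 = 1

Summary (fraction, with percent):

explained: PC1 0.5676 (56.76%), PC2 0.2703 (27.03%), PC3 0.1622 (16.22%);  cumulative: 0.5676, 0.8378, 1


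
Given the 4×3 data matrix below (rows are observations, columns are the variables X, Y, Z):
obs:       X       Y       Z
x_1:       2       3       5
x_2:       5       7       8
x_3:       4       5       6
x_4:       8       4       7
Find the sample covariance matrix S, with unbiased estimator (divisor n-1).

Step 1 — column means:
  mean(X) = (2 + 5 + 4 + 8) / 4 = 19/4 = 4.75
  mean(Y) = (3 + 7 + 5 + 4) / 4 = 19/4 = 4.75
  mean(Z) = (5 + 8 + 6 + 7) / 4 = 26/4 = 6.5

Step 2 — sample covariance S[i,j] = (1/(n-1)) · Σ_k (x_{k,i} - mean_i) · (x_{k,j} - mean_j), with n-1 = 3.
  S[X,X] = ((-2.75)·(-2.75) + (0.25)·(0.25) + (-0.75)·(-0.75) + (3.25)·(3.25)) / 3 = 18.75/3 = 6.25
  S[X,Y] = ((-2.75)·(-1.75) + (0.25)·(2.25) + (-0.75)·(0.25) + (3.25)·(-0.75)) / 3 = 2.75/3 = 0.9167
  S[X,Z] = ((-2.75)·(-1.5) + (0.25)·(1.5) + (-0.75)·(-0.5) + (3.25)·(0.5)) / 3 = 6.5/3 = 2.1667
  S[Y,Y] = ((-1.75)·(-1.75) + (2.25)·(2.25) + (0.25)·(0.25) + (-0.75)·(-0.75)) / 3 = 8.75/3 = 2.9167
  S[Y,Z] = ((-1.75)·(-1.5) + (2.25)·(1.5) + (0.25)·(-0.5) + (-0.75)·(0.5)) / 3 = 5.5/3 = 1.8333
  S[Z,Z] = ((-1.5)·(-1.5) + (1.5)·(1.5) + (-0.5)·(-0.5) + (0.5)·(0.5)) / 3 = 5/3 = 1.6667

S is symmetric (S[j,i] = S[i,j]). Assembling:

S = [[6.25, 0.9167, 2.1667],
 [0.9167, 2.9167, 1.8333],
 [2.1667, 1.8333, 1.6667]]


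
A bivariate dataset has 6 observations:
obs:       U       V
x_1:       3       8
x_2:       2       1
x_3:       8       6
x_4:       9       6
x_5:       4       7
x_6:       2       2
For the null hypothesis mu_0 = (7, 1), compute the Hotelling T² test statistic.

Step 1 — sample mean vector:
  mean(U) = (3 + 2 + 8 + 9 + 4 + 2) / 6 = 28/6 = 4.6667
  mean(V) = (8 + 1 + 6 + 6 + 7 + 2) / 6 = 30/6 = 5
  x̄ = (4.6667, 5),  deviation x̄ - mu_0 = (4.6667, 5) - (7, 1) = (-2.3333, 4).

Step 2 — sample covariance matrix, S[i,j] = (1/(n-1)) · Σ_k (x_{k,i} - mean_i) · (x_{k,j} - mean_j), divisor n-1 = 5:
  S[U,U] = ((-1.6667)·(-1.6667) + (-2.6667)·(-2.6667) + (3.3333)·(3.3333) + (4.3333)·(4.3333) + (-0.6667)·(-0.6667) + (-2.6667)·(-2.6667)) / 5 = 47.3333/5 = 9.4667
  S[U,V] = ((-1.6667)·(3) + (-2.6667)·(-4) + (3.3333)·(1) + (4.3333)·(1) + (-0.6667)·(2) + (-2.6667)·(-3)) / 5 = 20/5 = 4
  S[V,V] = ((3)·(3) + (-4)·(-4) + (1)·(1) + (1)·(1) + (2)·(2) + (-3)·(-3)) / 5 = 40/5 = 8
  S = [[9.4667, 4],
 [4, 8]].

Step 3 — invert S. det(S) = 9.4667·8 - (4)² = 59.7333.
  S^{-1} = (1/det) · [[d, -b], [-b, a]] = [[0.1339, -0.067],
 [-0.067, 0.1585]].

Step 4 — quadratic form (x̄ - mu_0)^T · S^{-1} · (x̄ - mu_0):
  S^{-1} · (x̄ - mu_0) = (-0.5804, 0.7902),
  (x̄ - mu_0)^T · [...] = (-2.3333)·(-0.5804) + (4)·(0.7902) = 4.5149.

Step 5 — scale by n: T² = 6 · 4.5149 = 27.0893.

T² ≈ 27.0893


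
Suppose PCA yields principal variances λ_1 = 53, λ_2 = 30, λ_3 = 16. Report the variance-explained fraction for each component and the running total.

Step 1 — total variance = trace(Sigma) = Σ λ_i = 53 + 30 + 16 = 99.

Step 2 — fraction explained by component i = λ_i / Σ λ:
  PC1: 53/99 = 0.5354
  PC2: 30/99 = 0.303
  PC3: 16/99 = 0.1616

Step 3 — cumulative fraction after k components = (λ_1 + ... + λ_k) / Σ λ:
  k = 1: 53/99 = 0.5354
  k = 2: (53 + 30)/99 = 83/99 = 0.8384
  k = 3: (53 + 30 + 16)/99 = 99/99 = 1

Summary (fraction, with percent):

explained: PC1 0.5354 (53.54%), PC2 0.303 (30.3%), PC3 0.1616 (16.16%);  cumulative: 0.5354, 0.8384, 1


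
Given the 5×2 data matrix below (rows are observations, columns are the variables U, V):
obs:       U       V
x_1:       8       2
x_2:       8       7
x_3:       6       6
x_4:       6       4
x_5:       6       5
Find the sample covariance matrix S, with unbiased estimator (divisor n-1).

Step 1 — column means:
  mean(U) = (8 + 8 + 6 + 6 + 6) / 5 = 34/5 = 6.8
  mean(V) = (2 + 7 + 6 + 4 + 5) / 5 = 24/5 = 4.8

Step 2 — sample covariance S[i,j] = (1/(n-1)) · Σ_k (x_{k,i} - mean_i) · (x_{k,j} - mean_j), with n-1 = 4.
  S[U,U] = ((1.2)·(1.2) + (1.2)·(1.2) + (-0.8)·(-0.8) + (-0.8)·(-0.8) + (-0.8)·(-0.8)) / 4 = 4.8/4 = 1.2
  S[U,V] = ((1.2)·(-2.8) + (1.2)·(2.2) + (-0.8)·(1.2) + (-0.8)·(-0.8) + (-0.8)·(0.2)) / 4 = -1.2/4 = -0.3
  S[V,V] = ((-2.8)·(-2.8) + (2.2)·(2.2) + (1.2)·(1.2) + (-0.8)·(-0.8) + (0.2)·(0.2)) / 4 = 14.8/4 = 3.7

S is symmetric (S[j,i] = S[i,j]). Assembling:

S = [[1.2, -0.3],
 [-0.3, 3.7]]


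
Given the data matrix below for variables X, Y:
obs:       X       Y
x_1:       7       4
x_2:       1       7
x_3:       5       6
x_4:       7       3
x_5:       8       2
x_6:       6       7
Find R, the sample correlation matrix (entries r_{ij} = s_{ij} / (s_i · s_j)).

Step 1 — column means:
  mean(X) = (7 + 1 + 5 + 7 + 8 + 6) / 6 = 34/6 = 5.6667
  mean(Y) = (4 + 7 + 6 + 3 + 2 + 7) / 6 = 29/6 = 4.8333

Step 2 — sample variances and covariances s[i,j] = (1/(n-1)) · Σ_k (x_{k,i} - mean_i) · (x_{k,j} - mean_j), with n-1 = 5:
  s[X,X] = ((1.3333)·(1.3333) + (-4.6667)·(-4.6667) + (-0.6667)·(-0.6667) + (1.3333)·(1.3333) + (2.3333)·(2.3333) + (0.3333)·(0.3333)) / 5 = 31.3333/5 = 6.2667
  s[X,Y] = ((1.3333)·(-0.8333) + (-4.6667)·(2.1667) + (-0.6667)·(1.1667) + (1.3333)·(-1.8333) + (2.3333)·(-2.8333) + (0.3333)·(2.1667)) / 5 = -20.3333/5 = -4.0667
  s[Y,Y] = ((-0.8333)·(-0.8333) + (2.1667)·(2.1667) + (1.1667)·(1.1667) + (-1.8333)·(-1.8333) + (-2.8333)·(-2.8333) + (2.1667)·(2.1667)) / 5 = 22.8333/5 = 4.5667
  Sample standard deviations s_i = √(s[i,i]):
  s(X) = √(6.2667) = 2.5033
  s(Y) = √(4.5667) = 2.137

Step 3 — r_{ij} = s_{ij} / (s_i · s_j):
  r[X,X] = 1 (diagonal).
  r[X,Y] = -4.0667 / (2.5033 · 2.137) = -4.0667 / 5.3496 = -0.7602
  r[Y,Y] = 1 (diagonal).

R is symmetric with unit diagonal. Assembling:

R = [[1, -0.7602],
 [-0.7602, 1]]


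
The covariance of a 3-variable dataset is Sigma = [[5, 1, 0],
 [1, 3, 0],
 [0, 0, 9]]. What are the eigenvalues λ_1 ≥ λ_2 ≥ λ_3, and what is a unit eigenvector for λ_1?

Step 1 — characteristic polynomial p(λ) = det(λI - Sigma) = λ³ - tr·λ² + c_1·λ - det, where tr = trace, c_1 = sum of the principal 2×2 minors, det = det(Sigma):
  tr = 5 + 3 + 9 = 17,
  c_1 = (5·3 - (1)²) + (5·9 - (0)²) + (3·9 - (0)²) = 14 + 45 + 27 = 86,
  det = 5·(3·9 - (0)²) - (1)·((1)·9 - (0)·(0)) + (0)·((1)·(0) - 3·(0)) = 5·(27) - (1)·(9) + (0)·(0) = 126.
  So p(λ) = λ³ - 17λ² + 86λ - 126.
Step 2 — look for an integer root (rational root theorem: any rational root is an integer divisor of 126). Testing λ = 9:
  p(9) = 729 - 1377 + 774 - 126 = 0  ✓
  Dividing out (λ - 9): p(λ) = (λ - 9)(λ² - 8λ + 14).
Step 3 — remaining eigenvalues from the quadratic λ² - 8λ + 14 = 0:
  Δ = 8² - 4·14 = 64 - 56 = 8,  λ = (8 ± √8)/2 = (8 ± 2.8284)/2 ≈ 5.4142 or 2.5858.
  Sorted: λ_1 = 9,  λ_2 = 5.4142,  λ_3 = 2.5858  (check: sum = 17 = tr ✓).

Step 4 — unit eigenvector for λ_1 = 9: v spans the null space of (Sigma - λ_1 I), whose rows are
  r_1 = (-4, 1, 0),  r_2 = (1, -6, 0),  r_3 = (0, 0, 0).
  v is orthogonal to every row, so take v ∝ r_1 × r_2 = ((1)·(0) - (0)·(-6), (0)·(1) - (-4)·(0), (-4)·(-6) - (1)·(1)) = (0, 0, 23).
  Rescale (divide by 23): u = (0, 0, 1).
  ||u|| = √((0)² + (0)² + (1)²) = √(1) = 1,  v_1 = u/||u|| ≈ (0, 0, 1) (||v_1|| = 1).

λ_1 = 9,  λ_2 = 5.4142,  λ_3 = 2.5858;  v_1 ≈ (0, 0, 1)


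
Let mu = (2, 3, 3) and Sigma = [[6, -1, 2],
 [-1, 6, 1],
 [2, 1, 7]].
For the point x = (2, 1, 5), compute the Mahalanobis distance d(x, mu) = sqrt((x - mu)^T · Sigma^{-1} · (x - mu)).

Step 1 — centre the observation: (x - mu) = (0, -2, 2).

Step 2 — invert Sigma (cofactor / det for 3×3, or solve directly):
  Sigma^{-1} = [[0.1943, 0.0427, -0.0616],
 [0.0427, 0.1801, -0.0379],
 [-0.0616, -0.0379, 0.1659]].

Step 3 — form the quadratic (x - mu)^T · Sigma^{-1} · (x - mu):
  Sigma^{-1} · (x - mu) = (-0.2085, -0.436, 0.4076).
  (x - mu)^T · [Sigma^{-1} · (x - mu)] = (0)·(-0.2085) + (-2)·(-0.436) + (2)·(0.4076) = 1.6872.

Step 4 — take square root: d = √(1.6872) ≈ 1.2989.

d(x, mu) = √(1.6872) ≈ 1.2989


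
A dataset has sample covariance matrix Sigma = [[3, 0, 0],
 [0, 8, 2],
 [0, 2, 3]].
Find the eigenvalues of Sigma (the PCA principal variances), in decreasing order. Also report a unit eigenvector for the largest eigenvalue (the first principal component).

Step 1 — characteristic polynomial p(λ) = det(λI - Sigma) = λ³ - tr·λ² + c_1·λ - det, where tr = trace, c_1 = sum of the principal 2×2 minors, det = det(Sigma):
  tr = 3 + 8 + 3 = 14,
  c_1 = (3·8 - (0)²) + (3·3 - (0)²) + (8·3 - (2)²) = 24 + 9 + 20 = 53,
  det = 3·(8·3 - (2)²) - (0)·((0)·3 - (2)·(0)) + (0)·((0)·(2) - 8·(0)) = 3·(20) - (0)·(0) + (0)·(0) = 60.
  So p(λ) = λ³ - 14λ² + 53λ - 60.
Step 2 — look for an integer root (rational root theorem: any rational root is an integer divisor of 60). Testing λ = 3:
  p(3) = 27 - 126 + 159 - 60 = 0  ✓
  Dividing out (λ - 3): p(λ) = (λ - 3)(λ² - 11λ + 20).
Step 3 — remaining eigenvalues from the quadratic λ² - 11λ + 20 = 0:
  Δ = 11² - 4·20 = 121 - 80 = 41,  λ = (11 ± √41)/2 = (11 ± 6.4031)/2 ≈ 8.7016 or 2.2984.
  Sorted: λ_1 = 8.7016,  λ_2 = 3,  λ_3 = 2.2984  (check: sum = 14 = tr ✓).

Step 4 — unit eigenvector for λ_1 ≈ 8.7016: v spans the null space of (Sigma - λ_1 I), whose rows are
  r_1 = (-5.7016, 0, 0),  r_2 = (0, -0.7016, 2),  r_3 = (0, 2, -5.7016).
  v is orthogonal to every row, so take v ∝ r_1 × r_2 = ((0)·(2) - (0)·(-0.7016), (0)·(0) - (-5.7016)·(2), (-5.7016)·(-0.7016) - (0)·(0)) ≈ (0, 11.4031, 4).
  Let u = (0, 11.4031, 4).
  ||u|| = √((0)² + (11.4031)² + (4)²) = √(146.0312) ≈ 12.0843,  v_1 = u/||u|| ≈ (0, 0.9436, 0.331) (||v_1|| = 1).

λ_1 = 8.7016,  λ_2 = 3,  λ_3 = 2.2984;  v_1 ≈ (0, 0.9436, 0.331)


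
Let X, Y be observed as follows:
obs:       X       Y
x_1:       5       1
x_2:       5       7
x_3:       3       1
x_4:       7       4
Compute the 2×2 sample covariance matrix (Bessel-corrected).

Step 1 — column means:
  mean(X) = (5 + 5 + 3 + 7) / 4 = 20/4 = 5
  mean(Y) = (1 + 7 + 1 + 4) / 4 = 13/4 = 3.25

Step 2 — sample covariance S[i,j] = (1/(n-1)) · Σ_k (x_{k,i} - mean_i) · (x_{k,j} - mean_j), with n-1 = 3.
  S[X,X] = ((0)·(0) + (0)·(0) + (-2)·(-2) + (2)·(2)) / 3 = 8/3 = 2.6667
  S[X,Y] = ((0)·(-2.25) + (0)·(3.75) + (-2)·(-2.25) + (2)·(0.75)) / 3 = 6/3 = 2
  S[Y,Y] = ((-2.25)·(-2.25) + (3.75)·(3.75) + (-2.25)·(-2.25) + (0.75)·(0.75)) / 3 = 24.75/3 = 8.25

S is symmetric (S[j,i] = S[i,j]). Assembling:

S = [[2.6667, 2],
 [2, 8.25]]


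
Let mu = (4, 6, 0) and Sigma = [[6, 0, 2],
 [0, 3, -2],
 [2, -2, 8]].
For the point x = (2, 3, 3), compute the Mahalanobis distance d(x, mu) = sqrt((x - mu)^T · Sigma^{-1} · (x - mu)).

Step 1 — centre the observation: (x - mu) = (-2, -3, 3).

Step 2 — invert Sigma (cofactor / det for 3×3, or solve directly):
  Sigma^{-1} = [[0.1852, -0.037, -0.0556],
 [-0.037, 0.4074, 0.1111],
 [-0.0556, 0.1111, 0.1667]].

Step 3 — form the quadratic (x - mu)^T · Sigma^{-1} · (x - mu):
  Sigma^{-1} · (x - mu) = (-0.4259, -0.8148, 0.2778).
  (x - mu)^T · [Sigma^{-1} · (x - mu)] = (-2)·(-0.4259) + (-3)·(-0.8148) + (3)·(0.2778) = 4.1296.

Step 4 — take square root: d = √(4.1296) ≈ 2.0321.

d(x, mu) = √(4.1296) ≈ 2.0321


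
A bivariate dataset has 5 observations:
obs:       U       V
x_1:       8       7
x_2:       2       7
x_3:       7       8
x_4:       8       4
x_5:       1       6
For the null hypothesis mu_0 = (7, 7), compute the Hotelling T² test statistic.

Step 1 — sample mean vector:
  mean(U) = (8 + 2 + 7 + 8 + 1) / 5 = 26/5 = 5.2
  mean(V) = (7 + 7 + 8 + 4 + 6) / 5 = 32/5 = 6.4
  x̄ = (5.2, 6.4),  deviation x̄ - mu_0 = (5.2, 6.4) - (7, 7) = (-1.8, -0.6).

Step 2 — sample covariance matrix, S[i,j] = (1/(n-1)) · Σ_k (x_{k,i} - mean_i) · (x_{k,j} - mean_j), divisor n-1 = 4:
  S[U,U] = ((2.8)·(2.8) + (-3.2)·(-3.2) + (1.8)·(1.8) + (2.8)·(2.8) + (-4.2)·(-4.2)) / 4 = 46.8/4 = 11.7
  S[U,V] = ((2.8)·(0.6) + (-3.2)·(0.6) + (1.8)·(1.6) + (2.8)·(-2.4) + (-4.2)·(-0.4)) / 4 = -2.4/4 = -0.6
  S[V,V] = ((0.6)·(0.6) + (0.6)·(0.6) + (1.6)·(1.6) + (-2.4)·(-2.4) + (-0.4)·(-0.4)) / 4 = 9.2/4 = 2.3
  S = [[11.7, -0.6],
 [-0.6, 2.3]].

Step 3 — invert S. det(S) = 11.7·2.3 - (-0.6)² = 26.55.
  S^{-1} = (1/det) · [[d, -b], [-b, a]] = [[0.0866, 0.0226],
 [0.0226, 0.4407]].

Step 4 — quadratic form (x̄ - mu_0)^T · S^{-1} · (x̄ - mu_0):
  S^{-1} · (x̄ - mu_0) = (-0.1695, -0.3051),
  (x̄ - mu_0)^T · [...] = (-1.8)·(-0.1695) + (-0.6)·(-0.3051) = 0.4881.

Step 5 — scale by n: T² = 5 · 0.4881 = 2.4407.

T² ≈ 2.4407


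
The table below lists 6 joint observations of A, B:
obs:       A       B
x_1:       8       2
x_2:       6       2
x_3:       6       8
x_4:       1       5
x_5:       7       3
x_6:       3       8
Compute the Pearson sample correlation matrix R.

Step 1 — column means:
  mean(A) = (8 + 6 + 6 + 1 + 7 + 3) / 6 = 31/6 = 5.1667
  mean(B) = (2 + 2 + 8 + 5 + 3 + 8) / 6 = 28/6 = 4.6667

Step 2 — sample variances and covariances s[i,j] = (1/(n-1)) · Σ_k (x_{k,i} - mean_i) · (x_{k,j} - mean_j), with n-1 = 5:
  s[A,A] = ((2.8333)·(2.8333) + (0.8333)·(0.8333) + (0.8333)·(0.8333) + (-4.1667)·(-4.1667) + (1.8333)·(1.8333) + (-2.1667)·(-2.1667)) / 5 = 34.8333/5 = 6.9667
  s[A,B] = ((2.8333)·(-2.6667) + (0.8333)·(-2.6667) + (0.8333)·(3.3333) + (-4.1667)·(0.3333) + (1.8333)·(-1.6667) + (-2.1667)·(3.3333)) / 5 = -18.6667/5 = -3.7333
  s[B,B] = ((-2.6667)·(-2.6667) + (-2.6667)·(-2.6667) + (3.3333)·(3.3333) + (0.3333)·(0.3333) + (-1.6667)·(-1.6667) + (3.3333)·(3.3333)) / 5 = 39.3333/5 = 7.8667
  Sample standard deviations s_i = √(s[i,i]):
  s(A) = √(6.9667) = 2.6394
  s(B) = √(7.8667) = 2.8048

Step 3 — r_{ij} = s_{ij} / (s_i · s_j):
  r[A,A] = 1 (diagonal).
  r[A,B] = -3.7333 / (2.6394 · 2.8048) = -3.7333 / 7.403 = -0.5043
  r[B,B] = 1 (diagonal).

R is symmetric with unit diagonal. Assembling:

R = [[1, -0.5043],
 [-0.5043, 1]]


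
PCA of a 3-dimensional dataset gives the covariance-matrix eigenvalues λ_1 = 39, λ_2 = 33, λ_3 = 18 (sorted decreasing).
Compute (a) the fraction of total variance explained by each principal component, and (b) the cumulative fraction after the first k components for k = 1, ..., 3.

Step 1 — total variance = trace(Sigma) = Σ λ_i = 39 + 33 + 18 = 90.

Step 2 — fraction explained by component i = λ_i / Σ λ:
  PC1: 39/90 = 0.4333
  PC2: 33/90 = 0.3667
  PC3: 18/90 = 0.2

Step 3 — cumulative fraction after k components = (λ_1 + ... + λ_k) / Σ λ:
  k = 1: 39/90 = 0.4333
  k = 2: (39 + 33)/90 = 72/90 = 0.8
  k = 3: (39 + 33 + 18)/90 = 90/90 = 1

Summary (fraction, with percent):

explained: PC1 0.4333 (43.33%), PC2 0.3667 (36.67%), PC3 0.2 (20%);  cumulative: 0.4333, 0.8, 1


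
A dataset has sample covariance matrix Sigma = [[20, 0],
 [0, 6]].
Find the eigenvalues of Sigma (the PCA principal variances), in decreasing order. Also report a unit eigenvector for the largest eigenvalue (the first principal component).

Step 1 — characteristic polynomial of 2×2 Sigma:
  det(Sigma - λI) = λ² - trace · λ + det = 0.
  trace = 20 + 6 = 26, det = 20·6 - (0)² = 120.
Step 2 — discriminant:
  Δ = trace² - 4·det = 676 - 480 = 196.
Step 3 — eigenvalues:
  λ = (trace ± √Δ)/2 = (26 ± 14)/2,
  λ_1 = 20,  λ_2 = 6.

Step 4 — unit eigenvector for λ_1: Sigma is diagonal, so its eigenvectors are the coordinate axes. λ_1 = 20 is the diagonal entry on the first coordinate axis, hence
  v_1 = (1, 0) (||v_1|| = 1).

λ_1 = 20,  λ_2 = 6;  v_1 ≈ (1, 0)


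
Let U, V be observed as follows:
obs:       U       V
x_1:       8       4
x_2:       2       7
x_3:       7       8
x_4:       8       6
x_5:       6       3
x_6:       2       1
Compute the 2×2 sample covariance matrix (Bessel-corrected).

Step 1 — column means:
  mean(U) = (8 + 2 + 7 + 8 + 6 + 2) / 6 = 33/6 = 5.5
  mean(V) = (4 + 7 + 8 + 6 + 3 + 1) / 6 = 29/6 = 4.8333

Step 2 — sample covariance S[i,j] = (1/(n-1)) · Σ_k (x_{k,i} - mean_i) · (x_{k,j} - mean_j), with n-1 = 5.
  S[U,U] = ((2.5)·(2.5) + (-3.5)·(-3.5) + (1.5)·(1.5) + (2.5)·(2.5) + (0.5)·(0.5) + (-3.5)·(-3.5)) / 5 = 39.5/5 = 7.9
  S[U,V] = ((2.5)·(-0.8333) + (-3.5)·(2.1667) + (1.5)·(3.1667) + (2.5)·(1.1667) + (0.5)·(-1.8333) + (-3.5)·(-3.8333)) / 5 = 10.5/5 = 2.1
  S[V,V] = ((-0.8333)·(-0.8333) + (2.1667)·(2.1667) + (3.1667)·(3.1667) + (1.1667)·(1.1667) + (-1.8333)·(-1.8333) + (-3.8333)·(-3.8333)) / 5 = 34.8333/5 = 6.9667

S is symmetric (S[j,i] = S[i,j]). Assembling:

S = [[7.9, 2.1],
 [2.1, 6.9667]]


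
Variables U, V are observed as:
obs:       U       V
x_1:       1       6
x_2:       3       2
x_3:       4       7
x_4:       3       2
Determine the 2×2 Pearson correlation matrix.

Step 1 — column means:
  mean(U) = (1 + 3 + 4 + 3) / 4 = 11/4 = 2.75
  mean(V) = (6 + 2 + 7 + 2) / 4 = 17/4 = 4.25

Step 2 — sample variances and covariances s[i,j] = (1/(n-1)) · Σ_k (x_{k,i} - mean_i) · (x_{k,j} - mean_j), with n-1 = 3:
  s[U,U] = ((-1.75)·(-1.75) + (0.25)·(0.25) + (1.25)·(1.25) + (0.25)·(0.25)) / 3 = 4.75/3 = 1.5833
  s[U,V] = ((-1.75)·(1.75) + (0.25)·(-2.25) + (1.25)·(2.75) + (0.25)·(-2.25)) / 3 = -0.75/3 = -0.25
  s[V,V] = ((1.75)·(1.75) + (-2.25)·(-2.25) + (2.75)·(2.75) + (-2.25)·(-2.25)) / 3 = 20.75/3 = 6.9167
  Sample standard deviations s_i = √(s[i,i]):
  s(U) = √(1.5833) = 1.2583
  s(V) = √(6.9167) = 2.63

Step 3 — r_{ij} = s_{ij} / (s_i · s_j):
  r[U,U] = 1 (diagonal).
  r[U,V] = -0.25 / (1.2583 · 2.63) = -0.25 / 3.3093 = -0.0755
  r[V,V] = 1 (diagonal).

R is symmetric with unit diagonal. Assembling:

R = [[1, -0.0755],
 [-0.0755, 1]]


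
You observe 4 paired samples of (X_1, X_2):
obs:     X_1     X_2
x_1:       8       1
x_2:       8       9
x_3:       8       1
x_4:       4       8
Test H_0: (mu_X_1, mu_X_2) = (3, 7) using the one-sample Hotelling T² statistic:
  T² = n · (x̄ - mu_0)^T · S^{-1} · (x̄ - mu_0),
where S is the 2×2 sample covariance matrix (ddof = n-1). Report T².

Step 1 — sample mean vector:
  mean(X_1) = (8 + 8 + 8 + 4) / 4 = 28/4 = 7
  mean(X_2) = (1 + 9 + 1 + 8) / 4 = 19/4 = 4.75
  x̄ = (7, 4.75),  deviation x̄ - mu_0 = (7, 4.75) - (3, 7) = (4, -2.25).

Step 2 — sample covariance matrix, S[i,j] = (1/(n-1)) · Σ_k (x_{k,i} - mean_i) · (x_{k,j} - mean_j), divisor n-1 = 3:
  S[X_1,X_1] = ((1)·(1) + (1)·(1) + (1)·(1) + (-3)·(-3)) / 3 = 12/3 = 4
  S[X_1,X_2] = ((1)·(-3.75) + (1)·(4.25) + (1)·(-3.75) + (-3)·(3.25)) / 3 = -13/3 = -4.3333
  S[X_2,X_2] = ((-3.75)·(-3.75) + (4.25)·(4.25) + (-3.75)·(-3.75) + (3.25)·(3.25)) / 3 = 56.75/3 = 18.9167
  S = [[4, -4.3333],
 [-4.3333, 18.9167]].

Step 3 — invert S. det(S) = 4·18.9167 - (-4.3333)² = 56.8889.
  S^{-1} = (1/det) · [[d, -b], [-b, a]] = [[0.3325, 0.0762],
 [0.0762, 0.0703]].

Step 4 — quadratic form (x̄ - mu_0)^T · S^{-1} · (x̄ - mu_0):
  S^{-1} · (x̄ - mu_0) = (1.1587, 0.1465),
  (x̄ - mu_0)^T · [...] = (4)·(1.1587) + (-2.25)·(0.1465) = 4.3052.

Step 5 — scale by n: T² = 4 · 4.3052 = 17.2207.

T² ≈ 17.2207


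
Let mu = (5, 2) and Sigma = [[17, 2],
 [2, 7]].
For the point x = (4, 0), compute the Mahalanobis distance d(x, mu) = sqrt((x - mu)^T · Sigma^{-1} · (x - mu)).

Step 1 — centre the observation: (x - mu) = (-1, -2).

Step 2 — invert Sigma. det(Sigma) = 17·7 - (2)² = 115.
  Sigma^{-1} = (1/det) · [[d, -b], [-b, a]] = [[0.0609, -0.0174],
 [-0.0174, 0.1478]].

Step 3 — form the quadratic (x - mu)^T · Sigma^{-1} · (x - mu):
  Sigma^{-1} · (x - mu) = (-0.0261, -0.2783).
  (x - mu)^T · [Sigma^{-1} · (x - mu)] = (-1)·(-0.0261) + (-2)·(-0.2783) = 0.5826.

Step 4 — take square root: d = √(0.5826) ≈ 0.7633.

d(x, mu) = √(0.5826) ≈ 0.7633


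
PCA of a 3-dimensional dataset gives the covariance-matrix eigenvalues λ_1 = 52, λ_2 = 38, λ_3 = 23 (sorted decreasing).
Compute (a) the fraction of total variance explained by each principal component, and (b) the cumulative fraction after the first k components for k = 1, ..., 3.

Step 1 — total variance = trace(Sigma) = Σ λ_i = 52 + 38 + 23 = 113.

Step 2 — fraction explained by component i = λ_i / Σ λ:
  PC1: 52/113 = 0.4602
  PC2: 38/113 = 0.3363
  PC3: 23/113 = 0.2035

Step 3 — cumulative fraction after k components = (λ_1 + ... + λ_k) / Σ λ:
  k = 1: 52/113 = 0.4602
  k = 2: (52 + 38)/113 = 90/113 = 0.7965
  k = 3: (52 + 38 + 23)/113 = 113/113 = 1

Summary (fraction, with percent):

explained: PC1 0.4602 (46.02%), PC2 0.3363 (33.63%), PC3 0.2035 (20.35%);  cumulative: 0.4602, 0.7965, 1


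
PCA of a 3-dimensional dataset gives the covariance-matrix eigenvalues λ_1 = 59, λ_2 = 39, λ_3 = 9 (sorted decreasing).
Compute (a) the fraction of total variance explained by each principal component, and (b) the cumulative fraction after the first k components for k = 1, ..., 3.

Step 1 — total variance = trace(Sigma) = Σ λ_i = 59 + 39 + 9 = 107.

Step 2 — fraction explained by component i = λ_i / Σ λ:
  PC1: 59/107 = 0.5514
  PC2: 39/107 = 0.3645
  PC3: 9/107 = 0.0841

Step 3 — cumulative fraction after k components = (λ_1 + ... + λ_k) / Σ λ:
  k = 1: 59/107 = 0.5514
  k = 2: (59 + 39)/107 = 98/107 = 0.9159
  k = 3: (59 + 39 + 9)/107 = 107/107 = 1

Summary (fraction, with percent):

explained: PC1 0.5514 (55.14%), PC2 0.3645 (36.45%), PC3 0.0841 (8.41%);  cumulative: 0.5514, 0.9159, 1


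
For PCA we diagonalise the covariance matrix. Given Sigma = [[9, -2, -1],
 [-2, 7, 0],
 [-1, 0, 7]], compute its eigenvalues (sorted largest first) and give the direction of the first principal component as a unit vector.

Step 1 — characteristic polynomial p(λ) = det(λI - Sigma) = λ³ - tr·λ² + c_1·λ - det, where tr = trace, c_1 = sum of the principal 2×2 minors, det = det(Sigma):
  tr = 9 + 7 + 7 = 23,
  c_1 = (9·7 - (-2)²) + (9·7 - (-1)²) + (7·7 - (0)²) = 59 + 62 + 49 = 170,
  det = 9·(7·7 - (0)²) - (-2)·((-2)·7 - (0)·(-1)) + (-1)·((-2)·(0) - 7·(-1)) = 9·(49) - (-2)·(-14) + (-1)·(7) = 406.
  So p(λ) = λ³ - 23λ² + 170λ - 406.
Step 2 — look for an integer root (rational root theorem: any rational root is an integer divisor of 406). Testing λ = 7:
  p(7) = 343 - 1127 + 1190 - 406 = 0  ✓
  Dividing out (λ - 7): p(λ) = (λ - 7)(λ² - 16λ + 58).
Step 3 — remaining eigenvalues from the quadratic λ² - 16λ + 58 = 0:
  Δ = 16² - 4·58 = 256 - 232 = 24,  λ = (16 ± √24)/2 = (16 ± 4.899)/2 ≈ 10.4495 or 5.5505.
  Sorted: λ_1 = 10.4495,  λ_2 = 7,  λ_3 = 5.5505  (check: sum = 23 = tr ✓).

Step 4 — unit eigenvector for λ_1 ≈ 10.4495: v spans the null space of (Sigma - λ_1 I), whose rows are
  r_1 = (-1.4495, -2, -1),  r_2 = (-2, -3.4495, 0),  r_3 = (-1, 0, -3.4495).
  v is orthogonal to every row, so take v ∝ r_1 × r_2 = ((-2)·(0) - (-1)·(-3.4495), (-1)·(-2) - (-1.4495)·(0), (-1.4495)·(-3.4495) - (-2)·(-2)) ≈ (-3.4495, 2, 1).
  Rescale (multiply by -1 so the first nonzero entry is positive): u = (3.4495, -2, -1).
  ||u|| = √((3.4495)² + (-2)² + (-1)²) = √(16.899) ≈ 4.1108,  v_1 = u/||u|| ≈ (0.8391, -0.4865, -0.2433) (||v_1|| = 1).

λ_1 = 10.4495,  λ_2 = 7,  λ_3 = 5.5505;  v_1 ≈ (0.8391, -0.4865, -0.2433)


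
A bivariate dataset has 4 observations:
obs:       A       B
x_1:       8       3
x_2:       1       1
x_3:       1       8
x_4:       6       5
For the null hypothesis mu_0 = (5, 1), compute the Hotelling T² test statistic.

Step 1 — sample mean vector:
  mean(A) = (8 + 1 + 1 + 6) / 4 = 16/4 = 4
  mean(B) = (3 + 1 + 8 + 5) / 4 = 17/4 = 4.25
  x̄ = (4, 4.25),  deviation x̄ - mu_0 = (4, 4.25) - (5, 1) = (-1, 3.25).

Step 2 — sample covariance matrix, S[i,j] = (1/(n-1)) · Σ_k (x_{k,i} - mean_i) · (x_{k,j} - mean_j), divisor n-1 = 3:
  S[A,A] = ((4)·(4) + (-3)·(-3) + (-3)·(-3) + (2)·(2)) / 3 = 38/3 = 12.6667
  S[A,B] = ((4)·(-1.25) + (-3)·(-3.25) + (-3)·(3.75) + (2)·(0.75)) / 3 = -5/3 = -1.6667
  S[B,B] = ((-1.25)·(-1.25) + (-3.25)·(-3.25) + (3.75)·(3.75) + (0.75)·(0.75)) / 3 = 26.75/3 = 8.9167
  S = [[12.6667, -1.6667],
 [-1.6667, 8.9167]].

Step 3 — invert S. det(S) = 12.6667·8.9167 - (-1.6667)² = 110.1667.
  S^{-1} = (1/det) · [[d, -b], [-b, a]] = [[0.0809, 0.0151],
 [0.0151, 0.115]].

Step 4 — quadratic form (x̄ - mu_0)^T · S^{-1} · (x̄ - mu_0):
  S^{-1} · (x̄ - mu_0) = (-0.0318, 0.3585),
  (x̄ - mu_0)^T · [...] = (-1)·(-0.0318) + (3.25)·(0.3585) = 1.197.

Step 5 — scale by n: T² = 4 · 1.197 = 4.7882.

T² ≈ 4.7882


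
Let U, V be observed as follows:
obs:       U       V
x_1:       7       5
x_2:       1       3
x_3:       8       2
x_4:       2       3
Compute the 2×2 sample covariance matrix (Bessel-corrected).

Step 1 — column means:
  mean(U) = (7 + 1 + 8 + 2) / 4 = 18/4 = 4.5
  mean(V) = (5 + 3 + 2 + 3) / 4 = 13/4 = 3.25

Step 2 — sample covariance S[i,j] = (1/(n-1)) · Σ_k (x_{k,i} - mean_i) · (x_{k,j} - mean_j), with n-1 = 3.
  S[U,U] = ((2.5)·(2.5) + (-3.5)·(-3.5) + (3.5)·(3.5) + (-2.5)·(-2.5)) / 3 = 37/3 = 12.3333
  S[U,V] = ((2.5)·(1.75) + (-3.5)·(-0.25) + (3.5)·(-1.25) + (-2.5)·(-0.25)) / 3 = 1.5/3 = 0.5
  S[V,V] = ((1.75)·(1.75) + (-0.25)·(-0.25) + (-1.25)·(-1.25) + (-0.25)·(-0.25)) / 3 = 4.75/3 = 1.5833

S is symmetric (S[j,i] = S[i,j]). Assembling:

S = [[12.3333, 0.5],
 [0.5, 1.5833]]


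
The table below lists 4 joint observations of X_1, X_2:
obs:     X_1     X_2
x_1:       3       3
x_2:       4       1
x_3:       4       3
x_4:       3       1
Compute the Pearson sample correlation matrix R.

Step 1 — column means:
  mean(X_1) = (3 + 4 + 4 + 3) / 4 = 14/4 = 3.5
  mean(X_2) = (3 + 1 + 3 + 1) / 4 = 8/4 = 2

Step 2 — sample variances and covariances s[i,j] = (1/(n-1)) · Σ_k (x_{k,i} - mean_i) · (x_{k,j} - mean_j), with n-1 = 3:
  s[X_1,X_1] = ((-0.5)·(-0.5) + (0.5)·(0.5) + (0.5)·(0.5) + (-0.5)·(-0.5)) / 3 = 1/3 = 0.3333
  s[X_1,X_2] = ((-0.5)·(1) + (0.5)·(-1) + (0.5)·(1) + (-0.5)·(-1)) / 3 = 0/3 = 0
  s[X_2,X_2] = ((1)·(1) + (-1)·(-1) + (1)·(1) + (-1)·(-1)) / 3 = 4/3 = 1.3333
  Sample standard deviations s_i = √(s[i,i]):
  s(X_1) = √(0.3333) = 0.5774
  s(X_2) = √(1.3333) = 1.1547

Step 3 — r_{ij} = s_{ij} / (s_i · s_j):
  r[X_1,X_1] = 1 (diagonal).
  r[X_1,X_2] = 0 / (0.5774 · 1.1547) = 0 / 0.6667 = 0
  r[X_2,X_2] = 1 (diagonal).

R is symmetric with unit diagonal. Assembling:

R = [[1, 0],
 [0, 1]]


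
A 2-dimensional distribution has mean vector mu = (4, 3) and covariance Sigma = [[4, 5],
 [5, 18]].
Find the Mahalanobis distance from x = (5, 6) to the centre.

Step 1 — centre the observation: (x - mu) = (1, 3).

Step 2 — invert Sigma. det(Sigma) = 4·18 - (5)² = 47.
  Sigma^{-1} = (1/det) · [[d, -b], [-b, a]] = [[0.383, -0.1064],
 [-0.1064, 0.0851]].

Step 3 — form the quadratic (x - mu)^T · Sigma^{-1} · (x - mu):
  Sigma^{-1} · (x - mu) = (0.0638, 0.1489).
  (x - mu)^T · [Sigma^{-1} · (x - mu)] = (1)·(0.0638) + (3)·(0.1489) = 0.5106.

Step 4 — take square root: d = √(0.5106) ≈ 0.7146.

d(x, mu) = √(0.5106) ≈ 0.7146


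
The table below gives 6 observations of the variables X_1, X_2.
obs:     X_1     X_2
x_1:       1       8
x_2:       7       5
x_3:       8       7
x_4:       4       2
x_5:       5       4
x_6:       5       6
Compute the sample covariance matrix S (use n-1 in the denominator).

Step 1 — column means:
  mean(X_1) = (1 + 7 + 8 + 4 + 5 + 5) / 6 = 30/6 = 5
  mean(X_2) = (8 + 5 + 7 + 2 + 4 + 6) / 6 = 32/6 = 5.3333

Step 2 — sample covariance S[i,j] = (1/(n-1)) · Σ_k (x_{k,i} - mean_i) · (x_{k,j} - mean_j), with n-1 = 5.
  S[X_1,X_1] = ((-4)·(-4) + (2)·(2) + (3)·(3) + (-1)·(-1) + (0)·(0) + (0)·(0)) / 5 = 30/5 = 6
  S[X_1,X_2] = ((-4)·(2.6667) + (2)·(-0.3333) + (3)·(1.6667) + (-1)·(-3.3333) + (0)·(-1.3333) + (0)·(0.6667)) / 5 = -3/5 = -0.6
  S[X_2,X_2] = ((2.6667)·(2.6667) + (-0.3333)·(-0.3333) + (1.6667)·(1.6667) + (-3.3333)·(-3.3333) + (-1.3333)·(-1.3333) + (0.6667)·(0.6667)) / 5 = 23.3333/5 = 4.6667

S is symmetric (S[j,i] = S[i,j]). Assembling:

S = [[6, -0.6],
 [-0.6, 4.6667]]


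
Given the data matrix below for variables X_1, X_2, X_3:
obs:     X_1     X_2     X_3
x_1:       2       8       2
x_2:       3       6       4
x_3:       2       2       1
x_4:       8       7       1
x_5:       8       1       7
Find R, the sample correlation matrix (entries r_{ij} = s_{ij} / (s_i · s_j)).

Step 1 — column means:
  mean(X_1) = (2 + 3 + 2 + 8 + 8) / 5 = 23/5 = 4.6
  mean(X_2) = (8 + 6 + 2 + 7 + 1) / 5 = 24/5 = 4.8
  mean(X_3) = (2 + 4 + 1 + 1 + 7) / 5 = 15/5 = 3

Step 2 — sample variances and covariances s[i,j] = (1/(n-1)) · Σ_k (x_{k,i} - mean_i) · (x_{k,j} - mean_j), with n-1 = 4:
  s[X_1,X_1] = ((-2.6)·(-2.6) + (-1.6)·(-1.6) + (-2.6)·(-2.6) + (3.4)·(3.4) + (3.4)·(3.4)) / 4 = 39.2/4 = 9.8
  s[X_1,X_2] = ((-2.6)·(3.2) + (-1.6)·(1.2) + (-2.6)·(-2.8) + (3.4)·(2.2) + (3.4)·(-3.8)) / 4 = -8.4/4 = -2.1
  s[X_1,X_3] = ((-2.6)·(-1) + (-1.6)·(1) + (-2.6)·(-2) + (3.4)·(-2) + (3.4)·(4)) / 4 = 13/4 = 3.25
  s[X_2,X_2] = ((3.2)·(3.2) + (1.2)·(1.2) + (-2.8)·(-2.8) + (2.2)·(2.2) + (-3.8)·(-3.8)) / 4 = 38.8/4 = 9.7
  s[X_2,X_3] = ((3.2)·(-1) + (1.2)·(1) + (-2.8)·(-2) + (2.2)·(-2) + (-3.8)·(4)) / 4 = -16/4 = -4
  s[X_3,X_3] = ((-1)·(-1) + (1)·(1) + (-2)·(-2) + (-2)·(-2) + (4)·(4)) / 4 = 26/4 = 6.5
  Sample standard deviations s_i = √(s[i,i]):
  s(X_1) = √(9.8) = 3.1305
  s(X_2) = √(9.7) = 3.1145
  s(X_3) = √(6.5) = 2.5495

Step 3 — r_{ij} = s_{ij} / (s_i · s_j):
  r[X_1,X_1] = 1 (diagonal).
  r[X_1,X_2] = -2.1 / (3.1305 · 3.1145) = -2.1 / 9.7499 = -0.2154
  r[X_1,X_3] = 3.25 / (3.1305 · 2.5495) = 3.25 / 7.9812 = 0.4072
  r[X_2,X_2] = 1 (diagonal).
  r[X_2,X_3] = -4 / (3.1145 · 2.5495) = -4 / 7.9404 = -0.5038
  r[X_3,X_3] = 1 (diagonal).

R is symmetric with unit diagonal. Assembling:

R = [[1, -0.2154, 0.4072],
 [-0.2154, 1, -0.5038],
 [0.4072, -0.5038, 1]]


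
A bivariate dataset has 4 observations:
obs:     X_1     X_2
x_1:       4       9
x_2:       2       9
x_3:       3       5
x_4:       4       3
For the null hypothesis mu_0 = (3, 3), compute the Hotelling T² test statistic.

Step 1 — sample mean vector:
  mean(X_1) = (4 + 2 + 3 + 4) / 4 = 13/4 = 3.25
  mean(X_2) = (9 + 9 + 5 + 3) / 4 = 26/4 = 6.5
  x̄ = (3.25, 6.5),  deviation x̄ - mu_0 = (3.25, 6.5) - (3, 3) = (0.25, 3.5).

Step 2 — sample covariance matrix, S[i,j] = (1/(n-1)) · Σ_k (x_{k,i} - mean_i) · (x_{k,j} - mean_j), divisor n-1 = 3:
  S[X_1,X_1] = ((0.75)·(0.75) + (-1.25)·(-1.25) + (-0.25)·(-0.25) + (0.75)·(0.75)) / 3 = 2.75/3 = 0.9167
  S[X_1,X_2] = ((0.75)·(2.5) + (-1.25)·(2.5) + (-0.25)·(-1.5) + (0.75)·(-3.5)) / 3 = -3.5/3 = -1.1667
  S[X_2,X_2] = ((2.5)·(2.5) + (2.5)·(2.5) + (-1.5)·(-1.5) + (-3.5)·(-3.5)) / 3 = 27/3 = 9
  S = [[0.9167, -1.1667],
 [-1.1667, 9]].

Step 3 — invert S. det(S) = 0.9167·9 - (-1.1667)² = 6.8889.
  S^{-1} = (1/det) · [[d, -b], [-b, a]] = [[1.3065, 0.1694],
 [0.1694, 0.1331]].

Step 4 — quadratic form (x̄ - mu_0)^T · S^{-1} · (x̄ - mu_0):
  S^{-1} · (x̄ - mu_0) = (0.9194, 0.5081),
  (x̄ - mu_0)^T · [...] = (0.25)·(0.9194) + (3.5)·(0.5081) = 2.0081.

Step 5 — scale by n: T² = 4 · 2.0081 = 8.0323.

T² ≈ 8.0323


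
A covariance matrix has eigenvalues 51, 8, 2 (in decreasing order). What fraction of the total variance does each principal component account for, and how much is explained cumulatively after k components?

Step 1 — total variance = trace(Sigma) = Σ λ_i = 51 + 8 + 2 = 61.

Step 2 — fraction explained by component i = λ_i / Σ λ:
  PC1: 51/61 = 0.8361
  PC2: 8/61 = 0.1311
  PC3: 2/61 = 0.0328

Step 3 — cumulative fraction after k components = (λ_1 + ... + λ_k) / Σ λ:
  k = 1: 51/61 = 0.8361
  k = 2: (51 + 8)/61 = 59/61 = 0.9672
  k = 3: (51 + 8 + 2)/61 = 61/61 = 1

Summary (fraction, with percent):

explained: PC1 0.8361 (83.61%), PC2 0.1311 (13.11%), PC3 0.0328 (3.28%);  cumulative: 0.8361, 0.9672, 1


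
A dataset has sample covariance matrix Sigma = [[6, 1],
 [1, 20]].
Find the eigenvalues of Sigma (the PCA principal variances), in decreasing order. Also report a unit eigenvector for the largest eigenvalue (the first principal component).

Step 1 — characteristic polynomial of 2×2 Sigma:
  det(Sigma - λI) = λ² - trace · λ + det = 0.
  trace = 6 + 20 = 26, det = 6·20 - (1)² = 119.
Step 2 — discriminant:
  Δ = trace² - 4·det = 676 - 476 = 200.
Step 3 — eigenvalues:
  λ = (trace ± √Δ)/2 = (26 ± 14.1421)/2,
  λ_1 = 20.0711,  λ_2 = 5.9289.

Step 4 — unit eigenvector for λ_1: solve (Sigma - λ_1 I)v = 0. First row:
  (6 - 20.0711)·v_x + (1)·v_y = 0, i.e. (-14.0711)·v_x + (1)·v_y = 0,
  so v ∝ (b, λ_1 - a) = (1, 14.0711) = u.
  ||u|| = √((1)² + (14.0711)²) = √(198.9949) ≈ 14.1066,
  v_1 = u/||u|| ≈ (0.0709, 0.9975) (||v_1|| = 1).

λ_1 = 20.0711,  λ_2 = 5.9289;  v_1 ≈ (0.0709, 0.9975)


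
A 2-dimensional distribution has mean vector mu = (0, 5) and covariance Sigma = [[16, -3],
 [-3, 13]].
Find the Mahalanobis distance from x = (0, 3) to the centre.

Step 1 — centre the observation: (x - mu) = (0, -2).

Step 2 — invert Sigma. det(Sigma) = 16·13 - (-3)² = 199.
  Sigma^{-1} = (1/det) · [[d, -b], [-b, a]] = [[0.0653, 0.0151],
 [0.0151, 0.0804]].

Step 3 — form the quadratic (x - mu)^T · Sigma^{-1} · (x - mu):
  Sigma^{-1} · (x - mu) = (-0.0302, -0.1608).
  (x - mu)^T · [Sigma^{-1} · (x - mu)] = (0)·(-0.0302) + (-2)·(-0.1608) = 0.3216.

Step 4 — take square root: d = √(0.3216) ≈ 0.5671.

d(x, mu) = √(0.3216) ≈ 0.5671


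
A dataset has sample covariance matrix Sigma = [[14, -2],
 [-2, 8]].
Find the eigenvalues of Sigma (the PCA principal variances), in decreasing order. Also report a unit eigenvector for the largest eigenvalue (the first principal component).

Step 1 — characteristic polynomial of 2×2 Sigma:
  det(Sigma - λI) = λ² - trace · λ + det = 0.
  trace = 14 + 8 = 22, det = 14·8 - (-2)² = 108.
Step 2 — discriminant:
  Δ = trace² - 4·det = 484 - 432 = 52.
Step 3 — eigenvalues:
  λ = (trace ± √Δ)/2 = (22 ± 7.2111)/2,
  λ_1 = 14.6056,  λ_2 = 7.3944.

Step 4 — unit eigenvector for λ_1: solve (Sigma - λ_1 I)v = 0. First row:
  (14 - 14.6056)·v_x + (-2)·v_y = 0, i.e. (-0.6056)·v_x + (-2)·v_y = 0,
  so v ∝ (b, λ_1 - a) = (-2, 0.6056); multiply by -1 so the first entry is positive: u = (2, -0.6056).
  ||u|| = √((2)² + (-0.6056)²) = √(4.3667) ≈ 2.0897,
  v_1 = u/||u|| ≈ (0.9571, -0.2898) (||v_1|| = 1).

λ_1 = 14.6056,  λ_2 = 7.3944;  v_1 ≈ (0.9571, -0.2898)


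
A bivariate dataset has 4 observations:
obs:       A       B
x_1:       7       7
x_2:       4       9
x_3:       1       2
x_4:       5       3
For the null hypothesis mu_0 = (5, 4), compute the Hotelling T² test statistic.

Step 1 — sample mean vector:
  mean(A) = (7 + 4 + 1 + 5) / 4 = 17/4 = 4.25
  mean(B) = (7 + 9 + 2 + 3) / 4 = 21/4 = 5.25
  x̄ = (4.25, 5.25),  deviation x̄ - mu_0 = (4.25, 5.25) - (5, 4) = (-0.75, 1.25).

Step 2 — sample covariance matrix, S[i,j] = (1/(n-1)) · Σ_k (x_{k,i} - mean_i) · (x_{k,j} - mean_j), divisor n-1 = 3:
  S[A,A] = ((2.75)·(2.75) + (-0.25)·(-0.25) + (-3.25)·(-3.25) + (0.75)·(0.75)) / 3 = 18.75/3 = 6.25
  S[A,B] = ((2.75)·(1.75) + (-0.25)·(3.75) + (-3.25)·(-3.25) + (0.75)·(-2.25)) / 3 = 12.75/3 = 4.25
  S[B,B] = ((1.75)·(1.75) + (3.75)·(3.75) + (-3.25)·(-3.25) + (-2.25)·(-2.25)) / 3 = 32.75/3 = 10.9167
  S = [[6.25, 4.25],
 [4.25, 10.9167]].

Step 3 — invert S. det(S) = 6.25·10.9167 - (4.25)² = 50.1667.
  S^{-1} = (1/det) · [[d, -b], [-b, a]] = [[0.2176, -0.0847],
 [-0.0847, 0.1246]].

Step 4 — quadratic form (x̄ - mu_0)^T · S^{-1} · (x̄ - mu_0):
  S^{-1} · (x̄ - mu_0) = (-0.2691, 0.2193),
  (x̄ - mu_0)^T · [...] = (-0.75)·(-0.2691) + (1.25)·(0.2193) = 0.4759.

Step 5 — scale by n: T² = 4 · 0.4759 = 1.9037.

T² ≈ 1.9037


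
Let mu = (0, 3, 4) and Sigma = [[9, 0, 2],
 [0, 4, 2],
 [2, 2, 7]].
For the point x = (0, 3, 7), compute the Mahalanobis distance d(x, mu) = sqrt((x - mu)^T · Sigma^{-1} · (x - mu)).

Step 1 — centre the observation: (x - mu) = (0, 0, 3).

Step 2 — invert Sigma (cofactor / det for 3×3, or solve directly):
  Sigma^{-1} = [[0.12, 0.02, -0.04],
 [0.02, 0.295, -0.09],
 [-0.04, -0.09, 0.18]].

Step 3 — form the quadratic (x - mu)^T · Sigma^{-1} · (x - mu):
  Sigma^{-1} · (x - mu) = (-0.12, -0.27, 0.54).
  (x - mu)^T · [Sigma^{-1} · (x - mu)] = (0)·(-0.12) + (0)·(-0.27) + (3)·(0.54) = 1.62.

Step 4 — take square root: d = √(1.62) ≈ 1.2728.

d(x, mu) = √(1.62) ≈ 1.2728


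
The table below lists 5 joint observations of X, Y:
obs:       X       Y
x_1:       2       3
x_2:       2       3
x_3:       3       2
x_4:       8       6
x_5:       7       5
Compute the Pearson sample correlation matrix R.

Step 1 — column means:
  mean(X) = (2 + 2 + 3 + 8 + 7) / 5 = 22/5 = 4.4
  mean(Y) = (3 + 3 + 2 + 6 + 5) / 5 = 19/5 = 3.8

Step 2 — sample variances and covariances s[i,j] = (1/(n-1)) · Σ_k (x_{k,i} - mean_i) · (x_{k,j} - mean_j), with n-1 = 4:
  s[X,X] = ((-2.4)·(-2.4) + (-2.4)·(-2.4) + (-1.4)·(-1.4) + (3.6)·(3.6) + (2.6)·(2.6)) / 4 = 33.2/4 = 8.3
  s[X,Y] = ((-2.4)·(-0.8) + (-2.4)·(-0.8) + (-1.4)·(-1.8) + (3.6)·(2.2) + (2.6)·(1.2)) / 4 = 17.4/4 = 4.35
  s[Y,Y] = ((-0.8)·(-0.8) + (-0.8)·(-0.8) + (-1.8)·(-1.8) + (2.2)·(2.2) + (1.2)·(1.2)) / 4 = 10.8/4 = 2.7
  Sample standard deviations s_i = √(s[i,i]):
  s(X) = √(8.3) = 2.881
  s(Y) = √(2.7) = 1.6432

Step 3 — r_{ij} = s_{ij} / (s_i · s_j):
  r[X,X] = 1 (diagonal).
  r[X,Y] = 4.35 / (2.881 · 1.6432) = 4.35 / 4.7339 = 0.9189
  r[Y,Y] = 1 (diagonal).

R is symmetric with unit diagonal. Assembling:

R = [[1, 0.9189],
 [0.9189, 1]]
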